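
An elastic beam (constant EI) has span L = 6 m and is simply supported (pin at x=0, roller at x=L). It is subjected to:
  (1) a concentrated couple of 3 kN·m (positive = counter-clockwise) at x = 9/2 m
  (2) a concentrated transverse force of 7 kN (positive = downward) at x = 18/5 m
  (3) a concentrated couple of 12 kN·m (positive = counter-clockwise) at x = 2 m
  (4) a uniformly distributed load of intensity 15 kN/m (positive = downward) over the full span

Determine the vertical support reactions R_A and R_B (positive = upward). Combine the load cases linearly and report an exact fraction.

Load 1 — applied couple M₀=3 kN·m at a=9/2 m (b=L-a=3/2):
  R_A = M₀/L = 3/6 = 1/2 kN
  R_B = -M₀/L = -3/6 = -1/2 kN
Load 2 — point force P=7 kN at a=18/5 m (b=L-a=12/5):
  R_A = Pb/L = 7·(12/5)/6 = 14/5 kN
  R_B = Pa/L = 7·(18/5)/6 = 21/5 kN
Load 3 — applied couple M₀=12 kN·m at a=2 m (b=L-a=4):
  R_A = M₀/L = 12/6 = 2 kN
  R_B = -M₀/L = -12/6 = -2 kN
Load 4 — uniform load w=15 kN/m over full span:
  R_A = wL/2 = 15·6/2 = 45 kN
  R_B = wL/2 = 15·6/2 = 45 kN
Superposition: R_A = 503/10 kN, R_B = 467/10 kN

R_A = 503/10 kN, R_B = 467/10 kN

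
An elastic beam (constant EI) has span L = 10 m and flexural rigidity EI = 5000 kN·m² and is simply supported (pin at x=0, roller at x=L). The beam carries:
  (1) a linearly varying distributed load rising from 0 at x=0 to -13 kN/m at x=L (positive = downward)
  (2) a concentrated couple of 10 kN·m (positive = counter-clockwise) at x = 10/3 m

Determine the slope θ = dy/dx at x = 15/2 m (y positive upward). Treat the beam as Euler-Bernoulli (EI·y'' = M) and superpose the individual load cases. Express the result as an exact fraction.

θ(15/2) = -1187/30720 rad

Load 1 — triangular load w₀=-13 kN/m (0→w₀ over full span):
  θ_1 = -w₀(7L⁴-30L²x²+15x⁴)/(360LEI) = -(-13)·(7·10⁴-30·10²·(15/2)²+15·(15/2)⁴)/(360·10·5000) = -17069/460800 rad
Load 2 — applied couple M₀=10 kN·m at a=10/3 m (b=L-a=20/3):
  θ_2 = (M₀x²/(2L)-M₀(x-a)+C₁)/EI  [x>a] with C₁=M₀(3b²-L²)/(6L)=50/9 = (10·(15/2)²/(2·10)-10·((15/2)-(10/3))+(50/9))/5000 = -23/14400 rad
Superposition: θ = Σ θ_i = -1187/30720 rad ≈ -0.038639 rad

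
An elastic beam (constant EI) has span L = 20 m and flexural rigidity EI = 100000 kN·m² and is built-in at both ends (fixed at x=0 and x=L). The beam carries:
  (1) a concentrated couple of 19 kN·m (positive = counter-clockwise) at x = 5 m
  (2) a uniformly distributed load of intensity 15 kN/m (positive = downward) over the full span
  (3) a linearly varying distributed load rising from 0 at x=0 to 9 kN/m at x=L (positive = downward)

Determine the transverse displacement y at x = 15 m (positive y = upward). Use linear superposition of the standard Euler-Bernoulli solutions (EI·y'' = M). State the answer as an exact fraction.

Load 1 — applied couple M₀=19 kN·m at a=5 m (b=L-a=15):
  y_1 = (R_Ax³/6 - M_Ax²/2 - M₀(x-a)²/2)/EI  [x>a] with R_A=171/160, M_A=-57/16 = ((171/160)·15³/6 - (-57/16)·15²/2 - 19·(15-5)²/2)/100000 = 133/256000 m
Load 2 — uniform load w=15 kN/m over full span:
  y_2 = -wx²(L-x)²/(24EI) = -15·15²·(20-15)²/(24·100000) = -9/256 m
Load 3 — triangular load w₀=9 kN/m (0→w₀ over full span):
  y_3 = -w₀x²(L-x)²(x+2L)/(120LEI) = -9·15²·(20-15)²·(15+2·20)/(120·20·100000) = -297/25600 m
Superposition: y = Σ y_i = -11837/256000 m ≈ -0.046238 m

y(15) = -11837/256000 m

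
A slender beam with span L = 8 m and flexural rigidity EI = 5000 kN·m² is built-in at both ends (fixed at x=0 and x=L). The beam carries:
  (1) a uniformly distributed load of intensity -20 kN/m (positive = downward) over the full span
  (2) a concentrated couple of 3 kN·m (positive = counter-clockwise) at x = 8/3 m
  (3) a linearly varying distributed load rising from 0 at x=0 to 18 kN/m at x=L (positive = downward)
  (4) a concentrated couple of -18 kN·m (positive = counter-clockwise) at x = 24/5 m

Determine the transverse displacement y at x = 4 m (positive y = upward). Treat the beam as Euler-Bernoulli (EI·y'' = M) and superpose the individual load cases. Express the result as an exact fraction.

y(4) = 411/15625 m

Load 1 — uniform load w=-20 kN/m over full span:
  y_1 = -wx²(L-x)²/(24EI) = -(-20)·4²·(8-4)²/(24·5000) = 16/375 m
Load 2 — applied couple M₀=3 kN·m at a=8/3 m (b=L-a=16/3):
  y_2 = (R_Ax³/6 - M_Ax²/2 - M₀(x-a)²/2)/EI  [x>a] with R_A=1/2, M_A=0 = ((1/2)·4³/6 - 0·4²/2 - 3·(4-(8/3))²/2)/5000 = 1/1875 m
Load 3 — triangular load w₀=18 kN/m (0→w₀ over full span):
  y_3 = -w₀x²(L-x)²(x+2L)/(120LEI) = -18·4²·(8-4)²·(4+2·8)/(120·8·5000) = -12/625 m
Load 4 — applied couple M₀=-18 kN·m at a=24/5 m (b=L-a=16/5):
  y_4 = (R_Ax³/6 - M_Ax²/2)/EI  [x≤a] with R_A=-81/25, M_A=-144/25 = ((-81/25)·4³/6 - (-144/25)·4²/2)/5000 = 36/15625 m
Superposition: y = Σ y_i = 411/15625 m ≈ 0.026304 m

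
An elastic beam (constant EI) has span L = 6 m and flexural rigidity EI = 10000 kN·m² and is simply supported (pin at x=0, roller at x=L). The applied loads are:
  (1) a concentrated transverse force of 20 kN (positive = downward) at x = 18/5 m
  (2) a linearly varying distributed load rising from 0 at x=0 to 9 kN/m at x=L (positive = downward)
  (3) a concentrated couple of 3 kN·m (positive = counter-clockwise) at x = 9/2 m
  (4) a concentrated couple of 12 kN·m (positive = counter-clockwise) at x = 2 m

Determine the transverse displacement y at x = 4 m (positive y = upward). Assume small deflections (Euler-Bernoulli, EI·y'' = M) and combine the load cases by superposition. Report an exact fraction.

Load 1 — point force P=20 kN at a=18/5 m (b=L-a=12/5):
  y_1 = -Pa(L-x)(2Lx-a²-x²)/(6LEI)  [x>a] = -20·(18/5)·(6-4)·(2·6·4-(18/5)²-4²)/(6·6·10000) = -119/15625 m
Load 2 — triangular load w₀=9 kN/m (0→w₀ over full span):
  y_2 = -w₀x(7L⁴-10L²x²+3x⁴)/(360LEI) = -9·4·(7·6⁴-10·6²·4²+3·4⁴)/(360·6·10000) = -17/2500 m
Load 3 — applied couple M₀=3 kN·m at a=9/2 m (b=L-a=3/2):
  y_3 = (M₀x³/(6L)+C₁x)/EI  [x≤a] with C₁=M₀(3b²-L²)/(6L)=-39/16 = (3·4³/(6·6)+(-39/16)·4)/10000 = -53/120000 m
Load 4 — applied couple M₀=12 kN·m at a=2 m (b=L-a=4):
  y_4 = (M₀x³/(6L)-M₀(x-a)²/2+C₁x)/EI  [x>a] with C₁=M₀(3b²-L²)/(6L)=4 = (12·4³/(6·6)-12·(4-2)²/2+4·4)/10000 = 1/750 m
Superposition: y = Σ y_i = -40573/3000000 m ≈ -0.013524 m

y(4) = -40573/3000000 m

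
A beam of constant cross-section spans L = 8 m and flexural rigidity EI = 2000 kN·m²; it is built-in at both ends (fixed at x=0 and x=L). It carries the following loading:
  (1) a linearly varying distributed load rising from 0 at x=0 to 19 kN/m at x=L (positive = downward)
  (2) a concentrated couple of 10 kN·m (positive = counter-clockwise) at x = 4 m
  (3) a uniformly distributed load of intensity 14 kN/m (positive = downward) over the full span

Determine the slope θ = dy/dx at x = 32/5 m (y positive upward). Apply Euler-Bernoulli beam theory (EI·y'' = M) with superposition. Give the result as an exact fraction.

Load 1 — triangular load w₀=19 kN/m (0→w₀ over full span):
  θ_1 = -w₀(2x(L-x)(L-2x)(x+2L)+x²(L-x)²)/(120LEI) = -19·(2·(32/5)·(8-(32/5))·(8-2·(32/5))·((32/5)+2·8)+(32/5)²·(8-(32/5))²)/(120·8·2000) = 4864/234375 rad
Load 2 — applied couple M₀=10 kN·m at a=4 m (b=L-a=4):
  θ_2 = (R_Ax²/2 - M_Ax - M₀(x-a))/EI  [x>a] with R_A=15/8, M_A=5/2 = ((15/8)·(32/5)²/2 - (5/2)·(32/5) - 10·((32/5)-4))/2000 = -1/1250 rad
Load 3 — uniform load w=14 kN/m over full span:
  θ_3 = -wx(L-x)(L-2x)/(12EI) = -14·(32/5)·(8-(32/5))·(8-2·(32/5))/(12·2000) = 448/15625 rad
Superposition: θ = Σ θ_i = 22793/468750 rad ≈ 0.048625 rad

θ(32/5) = 22793/468750 rad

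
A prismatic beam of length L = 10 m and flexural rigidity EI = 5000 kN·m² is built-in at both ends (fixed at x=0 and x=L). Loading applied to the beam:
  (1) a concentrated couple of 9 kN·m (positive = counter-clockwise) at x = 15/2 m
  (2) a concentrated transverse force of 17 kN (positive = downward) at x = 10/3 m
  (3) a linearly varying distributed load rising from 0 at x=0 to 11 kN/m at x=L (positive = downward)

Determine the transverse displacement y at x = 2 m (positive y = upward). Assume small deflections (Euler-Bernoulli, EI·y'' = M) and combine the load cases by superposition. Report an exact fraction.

y(2) = -1449607/81000000 m

Load 1 — applied couple M₀=9 kN·m at a=15/2 m (b=L-a=5/2):
  y_1 = (R_Ax³/6 - M_Ax²/2)/EI  [x≤a] with R_A=81/80, M_A=45/16 = ((81/80)·2³/6 - (45/16)·2²/2)/5000 = -171/200000 m
Load 2 — point force P=17 kN at a=10/3 m (b=L-a=20/3):
  y_2 = -Pb²x²(3aL-(3a+b)x)/(6L³EI)  [x≤a] = -17·(20/3)²·2²·(3·(10/3)·10-(3·(10/3)+(20/3))·2)/(6·10³·5000) = -68/10125 m
Load 3 — triangular load w₀=11 kN/m (0→w₀ over full span):
  y_3 = -w₀x²(L-x)²(x+2L)/(120LEI) = -11·2²·(10-2)²·(2+2·10)/(120·10·5000) = -484/46875 m
Superposition: y = Σ y_i = -1449607/81000000 m ≈ -0.017896 m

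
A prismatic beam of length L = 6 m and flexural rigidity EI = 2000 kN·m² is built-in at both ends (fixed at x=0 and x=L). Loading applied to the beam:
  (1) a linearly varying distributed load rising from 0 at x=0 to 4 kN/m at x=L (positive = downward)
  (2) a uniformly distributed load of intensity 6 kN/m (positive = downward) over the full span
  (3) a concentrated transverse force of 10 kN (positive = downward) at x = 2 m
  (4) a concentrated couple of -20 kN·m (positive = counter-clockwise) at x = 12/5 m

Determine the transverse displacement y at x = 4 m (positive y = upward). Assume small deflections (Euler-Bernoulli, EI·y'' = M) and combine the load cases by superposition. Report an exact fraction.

y(4) = -1697/101250 m

Load 1 — triangular load w₀=4 kN/m (0→w₀ over full span):
  y_1 = -w₀x²(L-x)²(x+2L)/(120LEI) = -4·4²·(6-4)²·(4+2·6)/(120·6·2000) = -16/5625 m
Load 2 — uniform load w=6 kN/m over full span:
  y_2 = -wx²(L-x)²/(24EI) = -6·4²·(6-4)²/(24·2000) = -1/125 m
Load 3 — point force P=10 kN at a=2 m (b=L-a=4):
  y_3 = -Pa²(L-x)²(3bL-(3b+a)(L-x))/(6L³EI)  [x>a] = -10·2²·(6-4)²·(3·4·6-(3·4+2)·(6-4))/(6·6³·2000) = -11/4050 m
Load 4 — applied couple M₀=-20 kN·m at a=12/5 m (b=L-a=18/5):
  y_4 = (R_Ax³/6 - M_Ax²/2 - M₀(x-a)²/2)/EI  [x>a] with R_A=-24/5, M_A=-12/5 = ((-24/5)·4³/6 - (-12/5)·4²/2 - (-20)·(4-(12/5))²/2)/2000 = -2/625 m
Superposition: y = Σ y_i = -1697/101250 m ≈ -0.016760 m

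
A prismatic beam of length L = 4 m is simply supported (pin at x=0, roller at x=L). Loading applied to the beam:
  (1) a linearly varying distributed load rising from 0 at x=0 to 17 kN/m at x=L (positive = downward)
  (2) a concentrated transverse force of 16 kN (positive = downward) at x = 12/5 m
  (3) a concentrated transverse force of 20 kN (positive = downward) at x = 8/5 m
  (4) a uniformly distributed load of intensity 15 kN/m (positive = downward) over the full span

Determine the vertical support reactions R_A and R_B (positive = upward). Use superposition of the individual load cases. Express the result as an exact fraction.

Load 1 — triangular load w₀=17 kN/m (0→w₀ over full span):
  R_A = w₀L/6 = 17·4/6 = 34/3 kN
  R_B = w₀L/3 = 17·4/3 = 68/3 kN
Load 2 — point force P=16 kN at a=12/5 m (b=L-a=8/5):
  R_A = Pb/L = 16·(8/5)/4 = 32/5 kN
  R_B = Pa/L = 16·(12/5)/4 = 48/5 kN
Load 3 — point force P=20 kN at a=8/5 m (b=L-a=12/5):
  R_A = Pb/L = 20·(12/5)/4 = 12 kN
  R_B = Pa/L = 20·(8/5)/4 = 8 kN
Load 4 — uniform load w=15 kN/m over full span:
  R_A = wL/2 = 15·4/2 = 30 kN
  R_B = wL/2 = 15·4/2 = 30 kN
Superposition: R_A = 896/15 kN, R_B = 1054/15 kN

R_A = 896/15 kN, R_B = 1054/15 kN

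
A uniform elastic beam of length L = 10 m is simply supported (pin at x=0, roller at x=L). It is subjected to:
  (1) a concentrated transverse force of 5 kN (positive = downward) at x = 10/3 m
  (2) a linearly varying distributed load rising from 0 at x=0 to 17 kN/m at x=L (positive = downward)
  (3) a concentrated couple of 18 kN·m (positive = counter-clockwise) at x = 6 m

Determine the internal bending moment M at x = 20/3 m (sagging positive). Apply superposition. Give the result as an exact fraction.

M(20/3) = 8464/81 kN·m

Load 1 — point force P=5 kN at a=10/3 m (b=L-a=20/3):
  M_1 = Pa(L-x)/L  [x>a] = 5·(10/3)·(10-(20/3))/10 = 50/9 kN·m
Load 2 — triangular load w₀=17 kN/m (0→w₀ over full span):
  M_2 = w₀Lx/6 - w₀x³/(6L) = 17·10·(20/3)/6 - 17·(20/3)³/(6·10) = 8500/81 kN·m
Load 3 — applied couple M₀=18 kN·m at a=6 m (b=L-a=4):
  M_3 = M₀x/L - M₀  [x>a] = 18·(20/3)/10 - 18 = -6 kN·m
Superposition: M = Σ M_i = 8464/81 kN·m ≈ 104.493827 kN·m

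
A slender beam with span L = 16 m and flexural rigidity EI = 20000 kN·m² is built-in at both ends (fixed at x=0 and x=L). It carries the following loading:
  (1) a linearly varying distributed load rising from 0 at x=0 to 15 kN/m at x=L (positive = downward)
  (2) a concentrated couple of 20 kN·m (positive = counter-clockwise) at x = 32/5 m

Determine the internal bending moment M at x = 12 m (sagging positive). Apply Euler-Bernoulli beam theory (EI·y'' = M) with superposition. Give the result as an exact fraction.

Load 1 — triangular load w₀=15 kN/m (0→w₀ over full span):
  M_1 = 3w₀Lx/20 - w₀L²/30 - w₀x³/(6L) = 3·15·16·12/20 - 15·16²/30 - 15·12³/(6·16) = 34 kN·m
Load 2 — applied couple M₀=20 kN·m at a=32/5 m (b=L-a=48/5):
  M_2 = R_Ax - M_A - M₀  [x>a] with R_A=9/5, M_A=12/5 = (9/5)·12 - (12/5) - 20 = -4/5 kN·m
Superposition: M = Σ M_i = 166/5 kN·m ≈ 33.200000 kN·m

M(12) = 166/5 kN·m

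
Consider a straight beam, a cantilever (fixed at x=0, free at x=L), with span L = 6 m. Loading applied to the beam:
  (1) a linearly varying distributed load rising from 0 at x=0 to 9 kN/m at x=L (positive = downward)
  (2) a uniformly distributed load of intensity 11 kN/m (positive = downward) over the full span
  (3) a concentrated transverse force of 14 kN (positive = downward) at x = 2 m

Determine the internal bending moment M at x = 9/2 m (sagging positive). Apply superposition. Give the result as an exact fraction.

M(9/2) = -693/32 kN·m

Load 1 — triangular load w₀=9 kN/m (0→w₀ over full span):
  M_1 = w₀Lx/2 - w₀L²/3 - w₀x³/(6L) = 9·6·(9/2)/2 - 9·6²/3 - 9·(9/2)³/(6·6) = -297/32 kN·m
Load 2 — uniform load w=11 kN/m over full span:
  M_2 = -w(L-x)²/2 = -11·(6-(9/2))²/2 = -99/8 kN·m
Load 3 — point force P=14 kN at a=2 m (b=L-a=4):
  M_3 = 0  [x>a] = 0 kN·m
Superposition: M = Σ M_i = -693/32 kN·m ≈ -21.656250 kN·m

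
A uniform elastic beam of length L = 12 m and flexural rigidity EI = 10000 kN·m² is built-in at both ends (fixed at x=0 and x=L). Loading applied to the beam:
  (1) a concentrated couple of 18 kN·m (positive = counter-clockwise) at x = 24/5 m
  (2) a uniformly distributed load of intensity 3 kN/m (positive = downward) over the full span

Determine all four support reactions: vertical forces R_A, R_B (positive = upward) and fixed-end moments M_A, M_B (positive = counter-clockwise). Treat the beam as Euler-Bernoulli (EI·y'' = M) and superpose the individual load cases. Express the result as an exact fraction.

Load 1 — applied couple M₀=18 kN·m at a=24/5 m (b=L-a=36/5):
  R_A = 6M₀ab/L³ = 6·18·(24/5)·(36/5)/12³ = 54/25 kN
  M_A = M₀b(2a-b)/L² = 18·(36/5)·(2·(24/5)-(36/5))/12² = 54/25 kN·m
  R_B = -6M₀ab/L³ = -6·18·(24/5)·(36/5)/12³ = -54/25 kN
  M_B = M₀a(2b-a)/L² = 18·(24/5)·(2·(36/5)-(24/5))/12² = 144/25 kN·m
Load 2 — uniform load w=3 kN/m over full span:
  R_A = wL/2 = 3·12/2 = 18 kN
  M_A = wL²/12 = 3·12²/12 = 36 kN·m
  R_B = wL/2 = 3·12/2 = 18 kN
  M_B = -wL²/12 = -3·12²/12 = -36 kN·m
Superposition: R_A = 504/25 kN, M_A = 954/25 kN·m, R_B = 396/25 kN, M_B = -756/25 kN·m

R_A = 504/25 kN, M_A = 954/25 kN·m, R_B = 396/25 kN, M_B = -756/25 kN·m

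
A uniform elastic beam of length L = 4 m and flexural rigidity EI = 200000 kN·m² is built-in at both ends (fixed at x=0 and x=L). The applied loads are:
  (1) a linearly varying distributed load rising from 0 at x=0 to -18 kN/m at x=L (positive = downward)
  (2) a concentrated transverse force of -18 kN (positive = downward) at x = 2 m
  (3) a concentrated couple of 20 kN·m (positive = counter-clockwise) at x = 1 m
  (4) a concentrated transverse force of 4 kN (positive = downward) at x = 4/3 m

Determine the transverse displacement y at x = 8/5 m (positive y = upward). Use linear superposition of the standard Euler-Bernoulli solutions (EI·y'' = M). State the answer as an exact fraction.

Load 1 — triangular load w₀=-18 kN/m (0→w₀ over full span):
  y_1 = -w₀x²(L-x)²(x+2L)/(120LEI) = -(-18)·(8/5)²·(4-(8/5))²·((8/5)+2·4)/(120·4·200000) = 1296/48828125 m
Load 2 — point force P=-18 kN at a=2 m (b=L-a=2):
  y_2 = -Pb²x²(3aL-(3a+b)x)/(6L³EI)  [x≤a] = -(-18)·2²·(8/5)²·(3·2·4-(3·2+2)·(8/5))/(6·4³·200000) = 21/781250 m
Load 3 — applied couple M₀=20 kN·m at a=1 m (b=L-a=3):
  y_3 = (R_Ax³/6 - M_Ax²/2 - M₀(x-a)²/2)/EI  [x>a] with R_A=45/8, M_A=-15/4 = ((45/8)·(8/5)³/6 - (-15/4)·(8/5)²/2 - 20·((8/5)-1)²/2)/200000 = 63/2500000 m
Load 4 — point force P=4 kN at a=4/3 m (b=L-a=8/3):
  y_4 = -Pa²(L-x)²(3bL-(3b+a)(L-x))/(6L³EI)  [x>a] = -4·(4/3)²·(4-(8/5))²·(3·(8/3)·4-(3·(8/3)+(4/3))·(4-(8/5)))/(6·4³·200000) = -2/390625 m
Superposition: y = Σ y_i = 114847/1562500000 m ≈ 0.000074 m

y(8/5) = 114847/1562500000 m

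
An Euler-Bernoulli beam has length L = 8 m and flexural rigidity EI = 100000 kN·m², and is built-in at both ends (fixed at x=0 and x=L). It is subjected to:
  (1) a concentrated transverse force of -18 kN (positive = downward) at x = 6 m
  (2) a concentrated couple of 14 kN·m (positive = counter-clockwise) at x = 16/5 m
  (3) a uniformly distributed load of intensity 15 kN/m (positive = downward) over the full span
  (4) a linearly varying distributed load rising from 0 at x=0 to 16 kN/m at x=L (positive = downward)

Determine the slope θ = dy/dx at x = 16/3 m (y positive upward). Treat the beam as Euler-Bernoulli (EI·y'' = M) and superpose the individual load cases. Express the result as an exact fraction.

Load 1 — point force P=-18 kN at a=6 m (b=L-a=2):
  θ_1 = -Pb²x(2aL-(3a+b)x)/(2L³EI)  [x≤a] = -(-18)·2²·(16/3)·(2·6·8-(3·6+2)·(16/3))/(2·8³·100000) = -1/25000 rad
Load 2 — applied couple M₀=14 kN·m at a=16/5 m (b=L-a=24/5):
  θ_2 = (R_Ax²/2 - M_Ax - M₀(x-a))/EI  [x>a] with R_A=63/25, M_A=42/25 = ((63/25)·(16/3)²/2 - (42/25)·(16/3) - 14·((16/3)-(16/5)))/100000 = -7/234375 rad
Load 3 — uniform load w=15 kN/m over full span:
  θ_3 = -wx(L-x)(L-2x)/(12EI) = -15·(16/3)·(8-(16/3))·(8-2·(16/3))/(12·100000) = 8/16875 rad
Load 4 — triangular load w₀=16 kN/m (0→w₀ over full span):
  θ_4 = -w₀(2x(L-x)(L-2x)(x+2L)+x²(L-x)²)/(120LEI) = -16·(2·(16/3)·(8-(16/3))·(8-2·(16/3))·((16/3)+2·8)+(16/3)²·(8-(16/3))²)/(120·8·100000) = 896/3796875 rad
Superposition: θ = Σ θ_i = 97229/151875000 rad ≈ 0.000640 rad

θ(16/3) = 97229/151875000 rad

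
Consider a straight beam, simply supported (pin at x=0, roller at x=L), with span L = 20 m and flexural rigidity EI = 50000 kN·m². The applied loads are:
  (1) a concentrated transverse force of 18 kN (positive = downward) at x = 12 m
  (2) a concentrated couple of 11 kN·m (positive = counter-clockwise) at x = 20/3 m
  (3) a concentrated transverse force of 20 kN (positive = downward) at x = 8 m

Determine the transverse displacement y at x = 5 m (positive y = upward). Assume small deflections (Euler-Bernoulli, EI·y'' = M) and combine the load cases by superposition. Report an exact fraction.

y(5) = -295447/3600000 m

Load 1 — point force P=18 kN at a=12 m (b=L-a=8):
  y_1 = -Pbx(L²-b²-x²)/(6LEI)  [x≤a] = -18·8·5·(20²-8²-5²)/(6·20·50000) = -933/25000 m
Load 2 — applied couple M₀=11 kN·m at a=20/3 m (b=L-a=40/3):
  y_2 = (M₀x³/(6L)+C₁x)/EI  [x≤a] with C₁=M₀(3b²-L²)/(6L)=110/9 = (11·5³/(6·20)+(110/9)·5)/50000 = 209/144000 m
Load 3 — point force P=20 kN at a=8 m (b=L-a=12):
  y_3 = -Pbx(L²-b²-x²)/(6LEI)  [x≤a] = -20·12·5·(20²-12²-5²)/(6·20·50000) = -231/5000 m
Superposition: y = Σ y_i = -295447/3600000 m ≈ -0.082069 m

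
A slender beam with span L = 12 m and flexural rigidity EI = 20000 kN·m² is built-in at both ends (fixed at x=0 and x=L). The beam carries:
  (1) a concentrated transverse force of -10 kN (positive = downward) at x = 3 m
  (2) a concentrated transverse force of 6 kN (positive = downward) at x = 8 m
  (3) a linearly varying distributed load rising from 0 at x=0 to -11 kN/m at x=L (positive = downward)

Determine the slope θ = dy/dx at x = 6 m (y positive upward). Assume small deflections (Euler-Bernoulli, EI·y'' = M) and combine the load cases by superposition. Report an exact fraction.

Load 1 — point force P=-10 kN at a=3 m (b=L-a=9):
  θ_1 = Pa²(L-x)(2bL-(3b+a)(L-x))/(2L³EI)  [x>a] = (-10)·3²·(12-6)·(2·9·12-(3·9+3)·(12-6))/(2·12³·20000) = -9/32000 rad
Load 2 — point force P=6 kN at a=8 m (b=L-a=4):
  θ_2 = -Pb²x(2aL-(3a+b)x)/(2L³EI)  [x≤a] = -6·4²·6·(2·8·12-(3·8+4)·6)/(2·12³·20000) = -1/5000 rad
Load 3 — triangular load w₀=-11 kN/m (0→w₀ over full span):
  θ_3 = -w₀(2x(L-x)(L-2x)(x+2L)+x²(L-x)²)/(120LEI) = -(-11)·(2·6·(12-6)·(12-2·6)·(6+2·12)+6²·(12-6)²)/(120·12·20000) = 99/200000 rad
Superposition: θ = Σ θ_i = 11/800000 rad ≈ 0.000014 rad

θ(6) = 11/800000 rad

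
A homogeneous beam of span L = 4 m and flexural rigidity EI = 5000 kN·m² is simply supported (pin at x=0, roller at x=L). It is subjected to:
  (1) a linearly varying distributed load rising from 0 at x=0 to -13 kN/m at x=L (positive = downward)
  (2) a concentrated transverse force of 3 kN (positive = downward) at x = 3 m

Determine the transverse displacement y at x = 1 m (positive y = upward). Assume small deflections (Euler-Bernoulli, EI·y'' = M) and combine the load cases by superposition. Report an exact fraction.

y(1) = 1249/480000 m

Load 1 — triangular load w₀=-13 kN/m (0→w₀ over full span):
  y_1 = -w₀x(7L⁴-10L²x²+3x⁴)/(360LEI) = -(-13)·1·(7·4⁴-10·4²·1²+3·1⁴)/(360·4·5000) = 1417/480000 m
Load 2 — point force P=3 kN at a=3 m (b=L-a=1):
  y_2 = -Pbx(L²-b²-x²)/(6LEI)  [x≤a] = -3·1·1·(4²-1²-1²)/(6·4·5000) = -7/20000 m
Superposition: y = Σ y_i = 1249/480000 m ≈ 0.002602 m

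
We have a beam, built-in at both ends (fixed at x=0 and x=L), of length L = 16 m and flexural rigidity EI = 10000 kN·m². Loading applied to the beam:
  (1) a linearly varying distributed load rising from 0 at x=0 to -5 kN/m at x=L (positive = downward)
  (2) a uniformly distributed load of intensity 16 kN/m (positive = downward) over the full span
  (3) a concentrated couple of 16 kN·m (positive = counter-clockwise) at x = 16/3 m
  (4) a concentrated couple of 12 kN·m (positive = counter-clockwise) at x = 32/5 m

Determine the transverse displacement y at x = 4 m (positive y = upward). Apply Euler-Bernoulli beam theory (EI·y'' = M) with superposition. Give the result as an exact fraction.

y(4) = -1469/11250 m

Load 1 — triangular load w₀=-5 kN/m (0→w₀ over full span):
  y_1 = -w₀x²(L-x)²(x+2L)/(120LEI) = -(-5)·4²·(16-4)²·(4+2·16)/(120·16·10000) = 27/1250 m
Load 2 — uniform load w=16 kN/m over full span:
  y_2 = -wx²(L-x)²/(24EI) = -16·4²·(16-4)²/(24·10000) = -96/625 m
Load 3 — applied couple M₀=16 kN·m at a=16/3 m (b=L-a=32/3):
  y_3 = (R_Ax³/6 - M_Ax²/2)/EI  [x≤a] with R_A=4/3, M_A=0 = ((4/3)·4³/6 - 0·4²/2)/10000 = 8/5625 m
Load 4 — applied couple M₀=12 kN·m at a=32/5 m (b=L-a=48/5):
  y_4 = (R_Ax³/6 - M_Ax²/2)/EI  [x≤a] with R_A=27/25, M_A=36/25 = ((27/25)·4³/6 - (36/25)·4²/2)/10000 = 0 m
Superposition: y = Σ y_i = -1469/11250 m ≈ -0.130578 m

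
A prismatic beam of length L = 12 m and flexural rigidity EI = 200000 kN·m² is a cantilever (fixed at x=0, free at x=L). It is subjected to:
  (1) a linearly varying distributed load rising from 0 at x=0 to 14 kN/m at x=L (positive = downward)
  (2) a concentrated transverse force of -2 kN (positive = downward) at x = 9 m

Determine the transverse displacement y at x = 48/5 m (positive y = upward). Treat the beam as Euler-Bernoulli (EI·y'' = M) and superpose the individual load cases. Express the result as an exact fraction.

Load 1 — triangular load w₀=14 kN/m (0→w₀ over full span):
  y_1 = (w₀Lx³/12-w₀L²x²/6-w₀x⁵/(120L))/EI = (14·12·(48/5)³/12-14·12²·(48/5)²/6-14·(48/5)⁵/(120·12))/200000 = -4729536/48828125 m
Load 2 — point force P=-2 kN at a=9 m (b=L-a=3):
  y_2 = -Pa²(3x-a)/(6EI)  [x>a] = -(-2)·9²·(3·(48/5)-9)/(6·200000) = 2673/1000000 m
Superposition: y = Σ y_i = -294337179/3125000000 m ≈ -0.094188 m

y(48/5) = -294337179/3125000000 m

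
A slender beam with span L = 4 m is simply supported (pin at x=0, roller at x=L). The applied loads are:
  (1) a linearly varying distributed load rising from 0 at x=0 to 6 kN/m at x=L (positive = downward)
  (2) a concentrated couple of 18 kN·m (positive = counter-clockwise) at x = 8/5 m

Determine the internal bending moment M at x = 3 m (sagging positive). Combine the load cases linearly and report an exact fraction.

M(3) = 3/4 kN·m

Load 1 — triangular load w₀=6 kN/m (0→w₀ over full span):
  M_1 = w₀Lx/6 - w₀x³/(6L) = 6·4·3/6 - 6·3³/(6·4) = 21/4 kN·m
Load 2 — applied couple M₀=18 kN·m at a=8/5 m (b=L-a=12/5):
  M_2 = M₀x/L - M₀  [x>a] = 18·3/4 - 18 = -9/2 kN·m
Superposition: M = Σ M_i = 3/4 kN·m ≈ 0.750000 kN·m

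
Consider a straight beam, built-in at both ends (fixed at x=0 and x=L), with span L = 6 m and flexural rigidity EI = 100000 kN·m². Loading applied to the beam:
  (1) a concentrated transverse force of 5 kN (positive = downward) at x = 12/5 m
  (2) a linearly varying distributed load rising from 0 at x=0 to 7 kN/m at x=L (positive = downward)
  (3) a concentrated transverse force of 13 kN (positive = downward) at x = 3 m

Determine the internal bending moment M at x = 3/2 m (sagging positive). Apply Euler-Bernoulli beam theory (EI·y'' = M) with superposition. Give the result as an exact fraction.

M(3/2) = 747/800 kN·m

Load 1 — point force P=5 kN at a=12/5 m (b=L-a=18/5):
  M_1 = Pb²(3a+b)x/L³ - Pab²/L²  [x≤a] = 5·(18/5)²·(3·(12/5)+(18/5))·(3/2)/6³ - 5·(12/5)·(18/5)²/6² = 27/50 kN·m
Load 2 — triangular load w₀=7 kN/m (0→w₀ over full span):
  M_2 = 3w₀Lx/20 - w₀L²/30 - w₀x³/(6L) = 3·7·6·(3/2)/20 - 7·6²/30 - 7·(3/2)³/(6·6) = 63/160 kN·m
Load 3 — point force P=13 kN at a=3 m (b=L-a=3):
  M_3 = Pb²(3a+b)x/L³ - Pab²/L²  [x≤a] = 13·3²·(3·3+3)·(3/2)/6³ - 13·3·3²/6² = 0 kN·m
Superposition: M = Σ M_i = 747/800 kN·m ≈ 0.933750 kN·m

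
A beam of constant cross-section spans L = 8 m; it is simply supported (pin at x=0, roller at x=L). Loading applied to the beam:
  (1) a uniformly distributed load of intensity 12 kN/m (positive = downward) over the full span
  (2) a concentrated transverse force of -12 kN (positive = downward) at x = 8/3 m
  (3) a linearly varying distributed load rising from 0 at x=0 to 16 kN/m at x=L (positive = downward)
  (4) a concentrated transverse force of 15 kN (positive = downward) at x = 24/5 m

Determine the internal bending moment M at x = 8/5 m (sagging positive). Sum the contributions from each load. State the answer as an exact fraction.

Load 1 — uniform load w=12 kN/m over full span:
  M_1 = wx(L-x)/2 = 12·(8/5)·(8-(8/5))/2 = 1536/25 kN·m
Load 2 — point force P=-12 kN at a=8/3 m (b=L-a=16/3):
  M_2 = Pbx/L  [x≤a] = (-12)·(16/3)·(8/5)/8 = -64/5 kN·m
Load 3 — triangular load w₀=16 kN/m (0→w₀ over full span):
  M_3 = w₀Lx/6 - w₀x³/(6L) = 16·8·(8/5)/6 - 16·(8/5)³/(6·8) = 4096/125 kN·m
Load 4 — point force P=15 kN at a=24/5 m (b=L-a=16/5):
  M_4 = Pbx/L  [x≤a] = 15·(16/5)·(8/5)/8 = 48/5 kN·m
Superposition: M = Σ M_i = 11376/125 kN·m ≈ 91.008000 kN·m

M(8/5) = 11376/125 kN·m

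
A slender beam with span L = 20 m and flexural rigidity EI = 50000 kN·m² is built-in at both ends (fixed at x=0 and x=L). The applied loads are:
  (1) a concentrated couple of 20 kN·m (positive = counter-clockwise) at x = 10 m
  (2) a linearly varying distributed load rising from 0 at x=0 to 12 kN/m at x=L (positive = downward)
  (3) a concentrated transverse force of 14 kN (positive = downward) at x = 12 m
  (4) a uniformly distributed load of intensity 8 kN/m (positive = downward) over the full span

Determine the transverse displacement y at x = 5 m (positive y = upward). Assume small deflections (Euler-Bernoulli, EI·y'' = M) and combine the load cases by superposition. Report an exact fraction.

y(5) = -3269/48000 m

Load 1 — applied couple M₀=20 kN·m at a=10 m (b=L-a=10):
  y_1 = (R_Ax³/6 - M_Ax²/2)/EI  [x≤a] with R_A=3/2, M_A=5 = ((3/2)·5³/6 - 5·5²/2)/50000 = -1/1600 m
Load 2 — triangular load w₀=12 kN/m (0→w₀ over full span):
  y_2 = -w₀x²(L-x)²(x+2L)/(120LEI) = -12·5²·(20-5)²·(5+2·20)/(120·20·50000) = -81/3200 m
Load 3 — point force P=14 kN at a=12 m (b=L-a=8):
  y_3 = -Pb²x²(3aL-(3a+b)x)/(6L³EI)  [x≤a] = -14·8²·5²·(3·12·20-(3·12+8)·5)/(6·20³·50000) = -7/1500 m
Load 4 — uniform load w=8 kN/m over full span:
  y_4 = -wx²(L-x)²/(24EI) = -8·5²·(20-5)²/(24·50000) = -3/80 m
Superposition: y = Σ y_i = -3269/48000 m ≈ -0.068104 m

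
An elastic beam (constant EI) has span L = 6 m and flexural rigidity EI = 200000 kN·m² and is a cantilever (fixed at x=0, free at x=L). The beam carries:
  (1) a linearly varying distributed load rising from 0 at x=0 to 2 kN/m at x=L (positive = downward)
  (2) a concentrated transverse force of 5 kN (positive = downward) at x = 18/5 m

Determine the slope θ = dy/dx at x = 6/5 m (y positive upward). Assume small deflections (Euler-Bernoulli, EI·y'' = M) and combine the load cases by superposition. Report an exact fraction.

θ(6/5) = -3321/15625000 rad

Load 1 — triangular load w₀=2 kN/m (0→w₀ over full span):
  θ_1 = (w₀Lx²/4-w₀L²x/3-w₀x⁴/(24L))/EI = (2·6·(6/5)²/4-2·6²·(6/5)/3-2·(6/5)⁴/(24·6))/200000 = -7659/62500000 rad
Load 2 — point force P=5 kN at a=18/5 m (b=L-a=12/5):
  θ_2 = -Px(2a-x)/(2EI)  [x≤a] = -5·(6/5)·(2·(18/5)-(6/5))/(2·200000) = -9/100000 rad
Superposition: θ = Σ θ_i = -3321/15625000 rad ≈ -0.000213 rad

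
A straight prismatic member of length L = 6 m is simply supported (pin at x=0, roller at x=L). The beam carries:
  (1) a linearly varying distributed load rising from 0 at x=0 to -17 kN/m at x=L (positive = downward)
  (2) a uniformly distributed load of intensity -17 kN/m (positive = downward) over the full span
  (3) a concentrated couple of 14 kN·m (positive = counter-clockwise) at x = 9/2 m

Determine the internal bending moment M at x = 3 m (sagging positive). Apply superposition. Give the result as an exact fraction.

M(3) = -431/4 kN·m

Load 1 — triangular load w₀=-17 kN/m (0→w₀ over full span):
  M_1 = w₀Lx/6 - w₀x³/(6L) = (-17)·6·3/6 - (-17)·3³/(6·6) = -153/4 kN·m
Load 2 — uniform load w=-17 kN/m over full span:
  M_2 = wx(L-x)/2 = (-17)·3·(6-3)/2 = -153/2 kN·m
Load 3 — applied couple M₀=14 kN·m at a=9/2 m (b=L-a=3/2):
  M_3 = M₀x/L  [x≤a] = 14·3/6 = 7 kN·m
Superposition: M = Σ M_i = -431/4 kN·m ≈ -107.750000 kN·m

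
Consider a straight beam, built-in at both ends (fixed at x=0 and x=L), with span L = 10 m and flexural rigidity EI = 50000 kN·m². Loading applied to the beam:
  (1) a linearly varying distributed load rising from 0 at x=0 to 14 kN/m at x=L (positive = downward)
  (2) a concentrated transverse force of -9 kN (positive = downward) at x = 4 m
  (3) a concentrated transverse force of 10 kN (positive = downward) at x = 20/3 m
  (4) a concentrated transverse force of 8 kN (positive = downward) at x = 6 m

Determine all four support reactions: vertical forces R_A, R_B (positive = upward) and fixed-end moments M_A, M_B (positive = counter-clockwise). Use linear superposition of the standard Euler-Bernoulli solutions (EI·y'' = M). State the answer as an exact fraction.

Load 1 — triangular load w₀=14 kN/m (0→w₀ over full span):
  R_A = 3w₀L/20 = 3·14·10/20 = 21 kN
  M_A = w₀L²/30 = 14·10²/30 = 140/3 kN·m
  R_B = 7w₀L/20 = 7·14·10/20 = 49 kN
  M_B = -w₀L²/20 = -14·10²/20 = -70 kN·m
Load 2 — point force P=-9 kN at a=4 m (b=L-a=6):
  R_A = Pb²(3a+b)/L³ = (-9)·6²·(3·4+6)/10³ = -729/125 kN
  M_A = Pab²/L² = (-9)·4·6²/10² = -324/25 kN·m
  R_B = Pa²(a+3b)/L³ = (-9)·4²·(4+3·6)/10³ = -396/125 kN
  M_B = -Pa²b/L² = -(-9)·4²·6/10² = 216/25 kN·m
Load 3 — point force P=10 kN at a=20/3 m (b=L-a=10/3):
  R_A = Pb²(3a+b)/L³ = 10·(10/3)²·(3·(20/3)+(10/3))/10³ = 70/27 kN
  M_A = Pab²/L² = 10·(20/3)·(10/3)²/10² = 200/27 kN·m
  R_B = Pa²(a+3b)/L³ = 10·(20/3)²·((20/3)+3·(10/3))/10³ = 200/27 kN
  M_B = -Pa²b/L² = -10·(20/3)²·(10/3)/10² = -400/27 kN·m
Load 4 — point force P=8 kN at a=6 m (b=L-a=4):
  R_A = Pb²(3a+b)/L³ = 8·4²·(3·6+4)/10³ = 352/125 kN
  M_A = Pab²/L² = 8·6·4²/10² = 192/25 kN·m
  R_B = Pa²(a+3b)/L³ = 8·6²·(6+3·4)/10³ = 648/125 kN
  M_B = -Pa²b/L² = -8·6²·4/10² = -288/25 kN·m
Superposition: R_A = 69446/3375 kN, M_A = 32936/675 kN·m, R_B = 197179/3375 kN, M_B = -59194/675 kN·m

R_A = 69446/3375 kN, M_A = 32936/675 kN·m, R_B = 197179/3375 kN, M_B = -59194/675 kN·m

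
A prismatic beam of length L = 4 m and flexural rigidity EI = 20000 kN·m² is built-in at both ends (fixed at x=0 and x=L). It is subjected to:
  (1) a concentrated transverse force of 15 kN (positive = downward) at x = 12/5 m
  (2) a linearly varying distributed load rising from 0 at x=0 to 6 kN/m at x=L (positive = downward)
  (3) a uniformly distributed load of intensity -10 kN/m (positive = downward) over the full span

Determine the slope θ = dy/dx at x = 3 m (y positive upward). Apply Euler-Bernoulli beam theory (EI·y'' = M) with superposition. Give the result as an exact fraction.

Load 1 — point force P=15 kN at a=12/5 m (b=L-a=8/5):
  θ_1 = Pa²(L-x)(2bL-(3b+a)(L-x))/(2L³EI)  [x>a] = 15·(12/5)²·(4-3)·(2·(8/5)·4-(3·(8/5)+(12/5))·(4-3))/(2·4³·20000) = 189/1000000 rad
Load 2 — triangular load w₀=6 kN/m (0→w₀ over full span):
  θ_2 = -w₀(2x(L-x)(L-2x)(x+2L)+x²(L-x)²)/(120LEI) = -6·(2·3·(4-3)·(4-2·3)·(3+2·4)+3²·(4-3)²)/(120·4·20000) = 123/1600000 rad
Load 3 — uniform load w=-10 kN/m over full span:
  θ_3 = -wx(L-x)(L-2x)/(12EI) = -(-10)·3·(4-3)·(4-2·3)/(12·20000) = -1/4000 rad
Superposition: θ = Σ θ_i = 127/8000000 rad ≈ 0.000016 rad

θ(3) = 127/8000000 rad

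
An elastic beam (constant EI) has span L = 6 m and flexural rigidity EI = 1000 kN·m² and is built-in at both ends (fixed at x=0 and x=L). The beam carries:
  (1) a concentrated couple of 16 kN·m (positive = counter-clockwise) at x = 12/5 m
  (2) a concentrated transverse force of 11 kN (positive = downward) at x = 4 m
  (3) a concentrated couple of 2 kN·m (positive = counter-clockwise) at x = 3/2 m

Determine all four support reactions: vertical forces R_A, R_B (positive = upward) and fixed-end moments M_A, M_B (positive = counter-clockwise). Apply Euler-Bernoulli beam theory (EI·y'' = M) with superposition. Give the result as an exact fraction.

R_A = 38161/5400 kN, M_A = 11581/1800 kN·m, R_B = 21239/5400 kN, M_B = -7259/1800 kN·m

Load 1 — applied couple M₀=16 kN·m at a=12/5 m (b=L-a=18/5):
  R_A = 6M₀ab/L³ = 6·16·(12/5)·(18/5)/6³ = 96/25 kN
  M_A = M₀b(2a-b)/L² = 16·(18/5)·(2·(12/5)-(18/5))/6² = 48/25 kN·m
  R_B = -6M₀ab/L³ = -6·16·(12/5)·(18/5)/6³ = -96/25 kN
  M_B = M₀a(2b-a)/L² = 16·(12/5)·(2·(18/5)-(12/5))/6² = 128/25 kN·m
Load 2 — point force P=11 kN at a=4 m (b=L-a=2):
  R_A = Pb²(3a+b)/L³ = 11·2²·(3·4+2)/6³ = 77/27 kN
  M_A = Pab²/L² = 11·4·2²/6² = 44/9 kN·m
  R_B = Pa²(a+3b)/L³ = 11·4²·(4+3·2)/6³ = 220/27 kN
  M_B = -Pa²b/L² = -11·4²·2/6² = -88/9 kN·m
Load 3 — applied couple M₀=2 kN·m at a=3/2 m (b=L-a=9/2):
  R_A = 6M₀ab/L³ = 6·2·(3/2)·(9/2)/6³ = 3/8 kN
  M_A = M₀b(2a-b)/L² = 2·(9/2)·(2·(3/2)-(9/2))/6² = -3/8 kN·m
  R_B = -6M₀ab/L³ = -6·2·(3/2)·(9/2)/6³ = -3/8 kN
  M_B = M₀a(2b-a)/L² = 2·(3/2)·(2·(9/2)-(3/2))/6² = 5/8 kN·m
Superposition: R_A = 38161/5400 kN, M_A = 11581/1800 kN·m, R_B = 21239/5400 kN, M_B = -7259/1800 kN·m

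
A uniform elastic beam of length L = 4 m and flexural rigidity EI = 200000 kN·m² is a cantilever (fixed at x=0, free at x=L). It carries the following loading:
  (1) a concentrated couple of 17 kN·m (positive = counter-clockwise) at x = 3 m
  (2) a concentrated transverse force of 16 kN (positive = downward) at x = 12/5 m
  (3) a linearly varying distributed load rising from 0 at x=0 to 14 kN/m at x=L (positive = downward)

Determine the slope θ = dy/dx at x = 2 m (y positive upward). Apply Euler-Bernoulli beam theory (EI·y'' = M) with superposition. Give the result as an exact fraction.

Load 1 — applied couple M₀=17 kN·m at a=3 m (b=L-a=1):
  θ_1 = M₀x/EI  [x≤a] = 17·2/200000 = 17/100000 rad
Load 2 — point force P=16 kN at a=12/5 m (b=L-a=8/5):
  θ_2 = -Px(2a-x)/(2EI)  [x≤a] = -16·2·(2·(12/5)-2)/(2·200000) = -7/31250 rad
Load 3 — triangular load w₀=14 kN/m (0→w₀ over full span):
  θ_3 = (w₀Lx²/4-w₀L²x/3-w₀x⁴/(24L))/EI = (14·4·2²/4-14·4²·2/3-14·2⁴/(24·4))/200000 = -287/600000 rad
Superposition: θ = Σ θ_i = -1597/3000000 rad ≈ -0.000532 rad

θ(2) = -1597/3000000 rad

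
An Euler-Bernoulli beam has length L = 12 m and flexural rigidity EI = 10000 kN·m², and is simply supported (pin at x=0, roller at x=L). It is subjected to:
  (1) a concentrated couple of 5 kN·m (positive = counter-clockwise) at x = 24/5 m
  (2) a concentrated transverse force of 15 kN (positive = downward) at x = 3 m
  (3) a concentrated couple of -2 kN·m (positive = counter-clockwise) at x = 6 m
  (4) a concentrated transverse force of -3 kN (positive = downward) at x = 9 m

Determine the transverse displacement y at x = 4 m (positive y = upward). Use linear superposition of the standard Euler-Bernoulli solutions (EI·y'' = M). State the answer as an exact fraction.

y(4) = -8569/300000 m

Load 1 — applied couple M₀=5 kN·m at a=24/5 m (b=L-a=36/5):
  y_1 = (M₀x³/(6L)+C₁x)/EI  [x≤a] with C₁=M₀(3b²-L²)/(6L)=4/5 = (5·4³/(6·12)+(4/5)·4)/10000 = 43/56250 m
Load 2 — point force P=15 kN at a=3 m (b=L-a=9):
  y_2 = -Pa(L-x)(2Lx-a²-x²)/(6LEI)  [x>a] = -15·3·(12-4)·(2·12·4-3²-4²)/(6·12·10000) = -71/2000 m
Load 3 — applied couple M₀=-2 kN·m at a=6 m (b=L-a=6):
  y_3 = (M₀x³/(6L)+C₁x)/EI  [x≤a] with C₁=M₀(3b²-L²)/(6L)=1 = ((-2)·4³/(6·12)+1·4)/10000 = 1/4500 m
Load 4 — point force P=-3 kN at a=9 m (b=L-a=3):
  y_4 = -Pbx(L²-b²-x²)/(6LEI)  [x≤a] = -(-3)·3·4·(12²-3²-4²)/(6·12·10000) = 119/20000 m
Superposition: y = Σ y_i = -8569/300000 m ≈ -0.028563 m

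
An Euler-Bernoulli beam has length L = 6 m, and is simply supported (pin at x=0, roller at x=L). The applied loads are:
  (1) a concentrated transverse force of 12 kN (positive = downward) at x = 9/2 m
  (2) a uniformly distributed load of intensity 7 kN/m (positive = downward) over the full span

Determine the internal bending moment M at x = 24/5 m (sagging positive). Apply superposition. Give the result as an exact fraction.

Load 1 — point force P=12 kN at a=9/2 m (b=L-a=3/2):
  M_1 = Pa(L-x)/L  [x>a] = 12·(9/2)·(6-(24/5))/6 = 54/5 kN·m
Load 2 — uniform load w=7 kN/m over full span:
  M_2 = wx(L-x)/2 = 7·(24/5)·(6-(24/5))/2 = 504/25 kN·m
Superposition: M = Σ M_i = 774/25 kN·m ≈ 30.960000 kN·m

M(24/5) = 774/25 kN·m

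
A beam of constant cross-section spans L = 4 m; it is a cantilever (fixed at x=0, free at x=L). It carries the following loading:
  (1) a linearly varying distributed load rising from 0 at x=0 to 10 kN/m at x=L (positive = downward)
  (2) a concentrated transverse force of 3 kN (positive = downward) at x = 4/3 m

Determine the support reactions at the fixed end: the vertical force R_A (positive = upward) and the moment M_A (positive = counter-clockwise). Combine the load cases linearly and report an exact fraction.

Load 1 — triangular load w₀=10 kN/m (0→w₀ over full span):
  R_A = w₀L/2 = 10·4/2 = 20 kN
  M_A = w₀L²/3 = 10·4²/3 = 160/3 kN·m
Load 2 — point force P=3 kN at a=4/3 m (b=L-a=8/3):
  R_A = P = 3 kN
  M_A = Pa = 3·(4/3) = 4 kN·m
Superposition: R_A = 23 kN, M_A = 172/3 kN·m

R_A = 23 kN, M_A = 172/3 kN·m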